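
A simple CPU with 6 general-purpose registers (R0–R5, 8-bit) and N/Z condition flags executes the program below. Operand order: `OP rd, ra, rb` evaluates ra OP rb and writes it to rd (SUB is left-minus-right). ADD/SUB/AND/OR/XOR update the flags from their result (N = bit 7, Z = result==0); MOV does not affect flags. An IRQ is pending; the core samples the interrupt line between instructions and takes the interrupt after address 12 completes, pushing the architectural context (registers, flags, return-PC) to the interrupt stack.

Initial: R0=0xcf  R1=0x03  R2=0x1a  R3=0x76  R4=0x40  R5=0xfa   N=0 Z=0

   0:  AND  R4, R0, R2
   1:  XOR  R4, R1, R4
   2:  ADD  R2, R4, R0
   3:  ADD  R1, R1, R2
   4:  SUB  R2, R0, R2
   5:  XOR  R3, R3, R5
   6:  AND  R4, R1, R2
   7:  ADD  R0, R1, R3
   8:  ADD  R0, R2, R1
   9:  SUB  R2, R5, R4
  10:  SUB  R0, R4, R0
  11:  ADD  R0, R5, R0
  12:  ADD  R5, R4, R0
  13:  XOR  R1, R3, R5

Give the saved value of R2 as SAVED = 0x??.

after  0: R0=0xcf R1=0x03 R2=0x1a R3=0x76 R4=0x0a R5=0xfa  N=0 Z=0
after  1: R0=0xcf R1=0x03 R2=0x1a R3=0x76 R4=0x09 R5=0xfa  N=0 Z=0
after  2: R0=0xcf R1=0x03 R2=0xd8 R3=0x76 R4=0x09 R5=0xfa  N=1 Z=0
after  3: R0=0xcf R1=0xdb R2=0xd8 R3=0x76 R4=0x09 R5=0xfa  N=1 Z=0
after  4: R0=0xcf R1=0xdb R2=0xf7 R3=0x76 R4=0x09 R5=0xfa  N=1 Z=0
after  5: R0=0xcf R1=0xdb R2=0xf7 R3=0x8c R4=0x09 R5=0xfa  N=1 Z=0
after  6: R0=0xcf R1=0xdb R2=0xf7 R3=0x8c R4=0xd3 R5=0xfa  N=1 Z=0
after  7: R0=0x67 R1=0xdb R2=0xf7 R3=0x8c R4=0xd3 R5=0xfa  N=0 Z=0
after  8: R0=0xd2 R1=0xdb R2=0xf7 R3=0x8c R4=0xd3 R5=0xfa  N=1 Z=0
after  9: R0=0xd2 R1=0xdb R2=0x27 R3=0x8c R4=0xd3 R5=0xfa  N=0 Z=0
after 10: R0=0x01 R1=0xdb R2=0x27 R3=0x8c R4=0xd3 R5=0xfa  N=0 Z=0
after 11: R0=0xfb R1=0xdb R2=0x27 R3=0x8c R4=0xd3 R5=0xfa  N=1 Z=0
after 12: R0=0xfb R1=0xdb R2=0x27 R3=0x8c R4=0xd3 R5=0xce  N=1 Z=0
-- IRQ taken; context saved, return-PC = 13 --

SAVED = 0x27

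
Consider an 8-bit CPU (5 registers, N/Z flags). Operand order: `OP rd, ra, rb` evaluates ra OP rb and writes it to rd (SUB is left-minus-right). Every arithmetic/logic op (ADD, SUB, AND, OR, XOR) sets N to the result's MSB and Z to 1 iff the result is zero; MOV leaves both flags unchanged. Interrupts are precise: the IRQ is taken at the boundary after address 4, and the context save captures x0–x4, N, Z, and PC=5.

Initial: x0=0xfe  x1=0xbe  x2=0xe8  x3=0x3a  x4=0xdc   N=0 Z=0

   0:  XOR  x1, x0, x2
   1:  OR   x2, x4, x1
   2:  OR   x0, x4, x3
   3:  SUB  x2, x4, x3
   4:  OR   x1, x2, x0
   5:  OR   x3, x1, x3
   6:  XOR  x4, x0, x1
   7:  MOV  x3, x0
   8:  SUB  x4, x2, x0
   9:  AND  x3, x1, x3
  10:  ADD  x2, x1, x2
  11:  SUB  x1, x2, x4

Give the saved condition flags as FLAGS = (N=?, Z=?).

after  0: x0=0xfe x1=0x16 x2=0xe8 x3=0x3a x4=0xdc  N=0 Z=0
after  1: x0=0xfe x1=0x16 x2=0xde x3=0x3a x4=0xdc  N=1 Z=0
after  2: x0=0xfe x1=0x16 x2=0xde x3=0x3a x4=0xdc  N=1 Z=0
after  3: x0=0xfe x1=0x16 x2=0xa2 x3=0x3a x4=0xdc  N=1 Z=0
after  4: x0=0xfe x1=0xfe x2=0xa2 x3=0x3a x4=0xdc  N=1 Z=0
-- IRQ taken; context saved, return-PC = 5 --

FLAGS = (N=1, Z=0)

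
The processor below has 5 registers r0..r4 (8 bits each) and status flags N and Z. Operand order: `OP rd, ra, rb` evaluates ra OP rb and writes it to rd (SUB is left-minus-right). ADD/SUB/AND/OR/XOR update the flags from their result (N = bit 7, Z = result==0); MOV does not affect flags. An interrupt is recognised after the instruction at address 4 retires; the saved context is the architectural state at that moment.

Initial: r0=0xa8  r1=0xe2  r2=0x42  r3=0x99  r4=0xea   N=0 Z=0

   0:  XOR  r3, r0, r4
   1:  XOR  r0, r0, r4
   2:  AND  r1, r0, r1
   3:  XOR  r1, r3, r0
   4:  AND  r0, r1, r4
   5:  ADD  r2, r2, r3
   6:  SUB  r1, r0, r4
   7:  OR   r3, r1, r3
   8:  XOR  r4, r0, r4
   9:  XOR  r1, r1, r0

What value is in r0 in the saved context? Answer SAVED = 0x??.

SAVED = 0x00

after  0: r0=0xa8 r1=0xe2 r2=0x42 r3=0x42 r4=0xea  N=0 Z=0
after  1: r0=0x42 r1=0xe2 r2=0x42 r3=0x42 r4=0xea  N=0 Z=0
after  2: r0=0x42 r1=0x42 r2=0x42 r3=0x42 r4=0xea  N=0 Z=0
after  3: r0=0x42 r1=0x00 r2=0x42 r3=0x42 r4=0xea  N=0 Z=1
after  4: r0=0x00 r1=0x00 r2=0x42 r3=0x42 r4=0xea  N=0 Z=1
-- IRQ taken; context saved, return-PC = 5 --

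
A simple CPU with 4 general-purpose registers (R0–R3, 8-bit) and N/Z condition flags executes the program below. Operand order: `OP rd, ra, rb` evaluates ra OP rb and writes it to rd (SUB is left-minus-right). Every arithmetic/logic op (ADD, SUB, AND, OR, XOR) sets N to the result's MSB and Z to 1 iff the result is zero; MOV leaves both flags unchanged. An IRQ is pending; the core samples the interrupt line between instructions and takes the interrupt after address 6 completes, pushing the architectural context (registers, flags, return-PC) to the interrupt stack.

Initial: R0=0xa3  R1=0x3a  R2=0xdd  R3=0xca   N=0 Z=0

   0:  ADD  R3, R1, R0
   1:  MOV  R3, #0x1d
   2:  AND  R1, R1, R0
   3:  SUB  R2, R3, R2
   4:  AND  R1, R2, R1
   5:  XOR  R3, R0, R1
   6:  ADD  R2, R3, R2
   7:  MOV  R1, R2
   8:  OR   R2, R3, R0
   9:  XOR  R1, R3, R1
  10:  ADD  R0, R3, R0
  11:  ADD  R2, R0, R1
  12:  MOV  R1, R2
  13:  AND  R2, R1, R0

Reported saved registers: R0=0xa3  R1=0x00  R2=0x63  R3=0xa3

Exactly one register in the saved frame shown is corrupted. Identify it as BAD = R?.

BAD = R2

after  0: R0=0xa3 R1=0x3a R2=0xdd R3=0xdd  N=1 Z=0
after  1: R0=0xa3 R1=0x3a R2=0xdd R3=0x1d  N=1 Z=0
after  2: R0=0xa3 R1=0x22 R2=0xdd R3=0x1d  N=0 Z=0
after  3: R0=0xa3 R1=0x22 R2=0x40 R3=0x1d  N=0 Z=0
after  4: R0=0xa3 R1=0x00 R2=0x40 R3=0x1d  N=0 Z=1
after  5: R0=0xa3 R1=0x00 R2=0x40 R3=0xa3  N=1 Z=0
after  6: R0=0xa3 R1=0x00 R2=0xe3 R3=0xa3  N=1 Z=0
-- IRQ taken; context saved, return-PC = 7 --
mismatch: R2: reported 0x63 vs actual 0xe3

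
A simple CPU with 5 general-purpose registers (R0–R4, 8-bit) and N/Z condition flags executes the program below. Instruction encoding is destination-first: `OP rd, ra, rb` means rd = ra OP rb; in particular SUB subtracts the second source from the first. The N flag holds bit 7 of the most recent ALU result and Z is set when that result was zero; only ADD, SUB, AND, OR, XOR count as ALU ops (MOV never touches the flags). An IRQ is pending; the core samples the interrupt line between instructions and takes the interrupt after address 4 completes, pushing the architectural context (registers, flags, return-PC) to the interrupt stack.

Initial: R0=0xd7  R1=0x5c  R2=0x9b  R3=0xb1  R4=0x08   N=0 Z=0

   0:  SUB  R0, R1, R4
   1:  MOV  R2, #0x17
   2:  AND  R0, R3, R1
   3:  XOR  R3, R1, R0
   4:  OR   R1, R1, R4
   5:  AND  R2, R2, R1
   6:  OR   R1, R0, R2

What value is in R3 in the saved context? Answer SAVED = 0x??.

after  0: R0=0x54 R1=0x5c R2=0x9b R3=0xb1 R4=0x08  N=0 Z=0
after  1: R0=0x54 R1=0x5c R2=0x17 R3=0xb1 R4=0x08  N=0 Z=0
after  2: R0=0x10 R1=0x5c R2=0x17 R3=0xb1 R4=0x08  N=0 Z=0
after  3: R0=0x10 R1=0x5c R2=0x17 R3=0x4c R4=0x08  N=0 Z=0
after  4: R0=0x10 R1=0x5c R2=0x17 R3=0x4c R4=0x08  N=0 Z=0
-- IRQ taken; context saved, return-PC = 5 --

SAVED = 0x4c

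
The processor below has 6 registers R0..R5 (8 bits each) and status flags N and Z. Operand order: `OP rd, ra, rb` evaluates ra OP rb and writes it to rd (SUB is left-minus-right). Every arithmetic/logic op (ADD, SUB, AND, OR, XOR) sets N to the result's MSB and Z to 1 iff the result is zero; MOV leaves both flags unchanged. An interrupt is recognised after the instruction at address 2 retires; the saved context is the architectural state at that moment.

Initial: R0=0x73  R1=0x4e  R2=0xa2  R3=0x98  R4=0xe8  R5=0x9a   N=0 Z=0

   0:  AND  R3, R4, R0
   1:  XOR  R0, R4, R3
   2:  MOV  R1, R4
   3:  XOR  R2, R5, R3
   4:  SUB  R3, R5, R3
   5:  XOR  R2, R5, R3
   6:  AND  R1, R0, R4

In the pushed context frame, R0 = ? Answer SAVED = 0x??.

after  0: R0=0x73 R1=0x4e R2=0xa2 R3=0x60 R4=0xe8 R5=0x9a  N=0 Z=0
after  1: R0=0x88 R1=0x4e R2=0xa2 R3=0x60 R4=0xe8 R5=0x9a  N=1 Z=0
after  2: R0=0x88 R1=0xe8 R2=0xa2 R3=0x60 R4=0xe8 R5=0x9a  N=1 Z=0
-- IRQ taken; context saved, return-PC = 3 --

SAVED = 0x88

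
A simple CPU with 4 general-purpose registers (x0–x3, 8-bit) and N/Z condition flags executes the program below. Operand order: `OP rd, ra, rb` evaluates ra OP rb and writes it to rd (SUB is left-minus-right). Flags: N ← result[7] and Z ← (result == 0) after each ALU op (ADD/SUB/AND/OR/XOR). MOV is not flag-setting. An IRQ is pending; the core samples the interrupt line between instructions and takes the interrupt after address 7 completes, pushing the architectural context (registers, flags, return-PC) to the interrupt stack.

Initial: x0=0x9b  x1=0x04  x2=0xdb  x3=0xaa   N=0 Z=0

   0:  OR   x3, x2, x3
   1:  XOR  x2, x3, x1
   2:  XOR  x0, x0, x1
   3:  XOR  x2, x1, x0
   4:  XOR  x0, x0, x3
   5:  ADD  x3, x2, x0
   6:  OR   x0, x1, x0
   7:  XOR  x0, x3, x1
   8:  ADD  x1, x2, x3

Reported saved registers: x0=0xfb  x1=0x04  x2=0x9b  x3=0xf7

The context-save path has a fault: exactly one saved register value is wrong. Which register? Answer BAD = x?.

after  0: x0=0x9b x1=0x04 x2=0xdb x3=0xfb  N=1 Z=0
after  1: x0=0x9b x1=0x04 x2=0xff x3=0xfb  N=1 Z=0
after  2: x0=0x9f x1=0x04 x2=0xff x3=0xfb  N=1 Z=0
after  3: x0=0x9f x1=0x04 x2=0x9b x3=0xfb  N=1 Z=0
after  4: x0=0x64 x1=0x04 x2=0x9b x3=0xfb  N=0 Z=0
after  5: x0=0x64 x1=0x04 x2=0x9b x3=0xff  N=1 Z=0
after  6: x0=0x64 x1=0x04 x2=0x9b x3=0xff  N=0 Z=0
after  7: x0=0xfb x1=0x04 x2=0x9b x3=0xff  N=1 Z=0
-- IRQ taken; context saved, return-PC = 8 --
mismatch: x3: reported 0xf7 vs actual 0xff

BAD = x3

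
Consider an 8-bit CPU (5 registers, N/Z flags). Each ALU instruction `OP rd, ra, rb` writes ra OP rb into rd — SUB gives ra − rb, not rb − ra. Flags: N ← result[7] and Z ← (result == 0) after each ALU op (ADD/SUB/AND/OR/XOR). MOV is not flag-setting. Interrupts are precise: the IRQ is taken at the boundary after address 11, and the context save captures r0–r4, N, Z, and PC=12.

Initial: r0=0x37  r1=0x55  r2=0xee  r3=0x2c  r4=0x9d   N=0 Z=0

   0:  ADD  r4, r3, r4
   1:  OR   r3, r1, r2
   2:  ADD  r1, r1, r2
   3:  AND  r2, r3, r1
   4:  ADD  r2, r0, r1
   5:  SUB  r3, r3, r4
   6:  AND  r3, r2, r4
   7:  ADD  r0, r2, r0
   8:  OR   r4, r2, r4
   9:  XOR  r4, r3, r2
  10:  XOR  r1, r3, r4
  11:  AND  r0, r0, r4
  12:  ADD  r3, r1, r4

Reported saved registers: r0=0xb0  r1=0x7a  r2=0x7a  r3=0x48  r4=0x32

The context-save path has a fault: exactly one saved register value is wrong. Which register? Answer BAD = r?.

after  0: r0=0x37 r1=0x55 r2=0xee r3=0x2c r4=0xc9  N=1 Z=0
after  1: r0=0x37 r1=0x55 r2=0xee r3=0xff r4=0xc9  N=1 Z=0
after  2: r0=0x37 r1=0x43 r2=0xee r3=0xff r4=0xc9  N=0 Z=0
after  3: r0=0x37 r1=0x43 r2=0x43 r3=0xff r4=0xc9  N=0 Z=0
after  4: r0=0x37 r1=0x43 r2=0x7a r3=0xff r4=0xc9  N=0 Z=0
after  5: r0=0x37 r1=0x43 r2=0x7a r3=0x36 r4=0xc9  N=0 Z=0
after  6: r0=0x37 r1=0x43 r2=0x7a r3=0x48 r4=0xc9  N=0 Z=0
after  7: r0=0xb1 r1=0x43 r2=0x7a r3=0x48 r4=0xc9  N=1 Z=0
after  8: r0=0xb1 r1=0x43 r2=0x7a r3=0x48 r4=0xfb  N=1 Z=0
after  9: r0=0xb1 r1=0x43 r2=0x7a r3=0x48 r4=0x32  N=0 Z=0
after 10: r0=0xb1 r1=0x7a r2=0x7a r3=0x48 r4=0x32  N=0 Z=0
after 11: r0=0x30 r1=0x7a r2=0x7a r3=0x48 r4=0x32  N=0 Z=0
-- IRQ taken; context saved, return-PC = 12 --
mismatch: r0: reported 0xb0 vs actual 0x30

BAD = r0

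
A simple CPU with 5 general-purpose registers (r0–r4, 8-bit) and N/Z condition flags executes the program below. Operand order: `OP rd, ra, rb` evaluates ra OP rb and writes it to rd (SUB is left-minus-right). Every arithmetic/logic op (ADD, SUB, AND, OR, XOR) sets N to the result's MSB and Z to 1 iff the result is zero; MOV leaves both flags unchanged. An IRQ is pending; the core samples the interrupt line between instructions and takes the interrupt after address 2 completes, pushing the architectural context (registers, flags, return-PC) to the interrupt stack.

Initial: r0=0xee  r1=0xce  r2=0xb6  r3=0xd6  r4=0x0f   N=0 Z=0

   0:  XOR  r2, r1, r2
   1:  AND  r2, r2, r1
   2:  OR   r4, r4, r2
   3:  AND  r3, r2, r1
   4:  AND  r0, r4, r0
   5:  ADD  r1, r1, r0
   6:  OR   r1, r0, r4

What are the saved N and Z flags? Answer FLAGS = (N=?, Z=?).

FLAGS = (N=0, Z=0)

after  0: r0=0xee r1=0xce r2=0x78 r3=0xd6 r4=0x0f  N=0 Z=0
after  1: r0=0xee r1=0xce r2=0x48 r3=0xd6 r4=0x0f  N=0 Z=0
after  2: r0=0xee r1=0xce r2=0x48 r3=0xd6 r4=0x4f  N=0 Z=0
-- IRQ taken; context saved, return-PC = 3 --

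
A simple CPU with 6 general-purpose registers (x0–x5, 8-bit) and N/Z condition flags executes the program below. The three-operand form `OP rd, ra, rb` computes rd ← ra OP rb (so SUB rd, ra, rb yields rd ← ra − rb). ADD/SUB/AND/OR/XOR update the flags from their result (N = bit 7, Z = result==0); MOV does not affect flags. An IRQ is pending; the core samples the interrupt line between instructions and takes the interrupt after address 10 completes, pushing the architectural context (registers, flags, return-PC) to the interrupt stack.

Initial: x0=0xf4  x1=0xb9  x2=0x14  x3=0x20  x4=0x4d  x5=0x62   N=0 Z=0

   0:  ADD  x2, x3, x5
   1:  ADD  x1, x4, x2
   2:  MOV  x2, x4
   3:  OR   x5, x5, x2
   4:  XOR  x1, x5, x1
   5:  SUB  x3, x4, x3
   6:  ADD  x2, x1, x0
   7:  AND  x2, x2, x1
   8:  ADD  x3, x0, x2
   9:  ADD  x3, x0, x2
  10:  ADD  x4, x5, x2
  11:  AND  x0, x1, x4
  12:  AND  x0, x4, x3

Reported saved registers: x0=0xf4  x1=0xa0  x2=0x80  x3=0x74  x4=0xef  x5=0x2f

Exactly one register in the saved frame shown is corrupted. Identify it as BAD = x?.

BAD = x5

after  0: x0=0xf4 x1=0xb9 x2=0x82 x3=0x20 x4=0x4d x5=0x62  N=1 Z=0
after  1: x0=0xf4 x1=0xcf x2=0x82 x3=0x20 x4=0x4d x5=0x62  N=1 Z=0
after  2: x0=0xf4 x1=0xcf x2=0x4d x3=0x20 x4=0x4d x5=0x62  N=1 Z=0
after  3: x0=0xf4 x1=0xcf x2=0x4d x3=0x20 x4=0x4d x5=0x6f  N=0 Z=0
after  4: x0=0xf4 x1=0xa0 x2=0x4d x3=0x20 x4=0x4d x5=0x6f  N=1 Z=0
after  5: x0=0xf4 x1=0xa0 x2=0x4d x3=0x2d x4=0x4d x5=0x6f  N=0 Z=0
after  6: x0=0xf4 x1=0xa0 x2=0x94 x3=0x2d x4=0x4d x5=0x6f  N=1 Z=0
after  7: x0=0xf4 x1=0xa0 x2=0x80 x3=0x2d x4=0x4d x5=0x6f  N=1 Z=0
after  8: x0=0xf4 x1=0xa0 x2=0x80 x3=0x74 x4=0x4d x5=0x6f  N=0 Z=0
after  9: x0=0xf4 x1=0xa0 x2=0x80 x3=0x74 x4=0x4d x5=0x6f  N=0 Z=0
after 10: x0=0xf4 x1=0xa0 x2=0x80 x3=0x74 x4=0xef x5=0x6f  N=1 Z=0
-- IRQ taken; context saved, return-PC = 11 --
mismatch: x5: reported 0x2f vs actual 0x6f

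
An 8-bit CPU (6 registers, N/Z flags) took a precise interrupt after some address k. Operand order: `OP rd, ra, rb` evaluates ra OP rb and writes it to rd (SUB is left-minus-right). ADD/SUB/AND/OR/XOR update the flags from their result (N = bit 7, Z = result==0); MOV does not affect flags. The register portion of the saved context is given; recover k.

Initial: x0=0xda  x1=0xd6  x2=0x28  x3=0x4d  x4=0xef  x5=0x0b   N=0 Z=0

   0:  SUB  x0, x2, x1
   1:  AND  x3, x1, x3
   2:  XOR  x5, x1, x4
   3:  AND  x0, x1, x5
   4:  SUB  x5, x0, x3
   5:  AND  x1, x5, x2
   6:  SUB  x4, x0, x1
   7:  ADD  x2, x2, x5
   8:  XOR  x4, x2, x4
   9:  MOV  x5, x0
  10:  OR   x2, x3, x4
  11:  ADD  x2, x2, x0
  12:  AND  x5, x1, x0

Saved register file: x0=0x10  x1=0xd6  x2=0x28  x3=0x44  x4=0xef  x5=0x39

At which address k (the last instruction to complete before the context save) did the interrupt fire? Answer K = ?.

K = 3

after  0: x0=0x52 x1=0xd6 x2=0x28 x3=0x4d x4=0xef x5=0x0b  N=0 Z=0
after  1: x0=0x52 x1=0xd6 x2=0x28 x3=0x44 x4=0xef x5=0x0b  N=0 Z=0
after  2: x0=0x52 x1=0xd6 x2=0x28 x3=0x44 x4=0xef x5=0x39  N=0 Z=0
after  3: x0=0x10 x1=0xd6 x2=0x28 x3=0x44 x4=0xef x5=0x39  N=0 Z=0
-- IRQ taken; context saved, return-PC = 4 --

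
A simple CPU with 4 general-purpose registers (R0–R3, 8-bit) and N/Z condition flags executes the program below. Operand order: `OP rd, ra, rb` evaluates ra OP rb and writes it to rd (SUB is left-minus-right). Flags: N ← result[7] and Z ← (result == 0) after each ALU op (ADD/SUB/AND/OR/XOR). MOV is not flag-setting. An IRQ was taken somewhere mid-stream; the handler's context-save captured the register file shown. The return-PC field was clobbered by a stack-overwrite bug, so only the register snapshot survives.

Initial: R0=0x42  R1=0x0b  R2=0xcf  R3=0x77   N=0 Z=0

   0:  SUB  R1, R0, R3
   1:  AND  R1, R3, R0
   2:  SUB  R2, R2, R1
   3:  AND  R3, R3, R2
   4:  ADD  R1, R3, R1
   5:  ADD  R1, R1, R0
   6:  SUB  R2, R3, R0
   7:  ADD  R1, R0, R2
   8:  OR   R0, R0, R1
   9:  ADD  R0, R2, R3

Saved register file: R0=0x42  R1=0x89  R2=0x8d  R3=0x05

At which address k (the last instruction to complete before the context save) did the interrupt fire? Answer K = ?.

K = 5

after  0: R0=0x42 R1=0xcb R2=0xcf R3=0x77  N=1 Z=0
after  1: R0=0x42 R1=0x42 R2=0xcf R3=0x77  N=0 Z=0
after  2: R0=0x42 R1=0x42 R2=0x8d R3=0x77  N=1 Z=0
after  3: R0=0x42 R1=0x42 R2=0x8d R3=0x05  N=0 Z=0
after  4: R0=0x42 R1=0x47 R2=0x8d R3=0x05  N=0 Z=0
after  5: R0=0x42 R1=0x89 R2=0x8d R3=0x05  N=1 Z=0
-- IRQ taken; context saved, return-PC = 6 --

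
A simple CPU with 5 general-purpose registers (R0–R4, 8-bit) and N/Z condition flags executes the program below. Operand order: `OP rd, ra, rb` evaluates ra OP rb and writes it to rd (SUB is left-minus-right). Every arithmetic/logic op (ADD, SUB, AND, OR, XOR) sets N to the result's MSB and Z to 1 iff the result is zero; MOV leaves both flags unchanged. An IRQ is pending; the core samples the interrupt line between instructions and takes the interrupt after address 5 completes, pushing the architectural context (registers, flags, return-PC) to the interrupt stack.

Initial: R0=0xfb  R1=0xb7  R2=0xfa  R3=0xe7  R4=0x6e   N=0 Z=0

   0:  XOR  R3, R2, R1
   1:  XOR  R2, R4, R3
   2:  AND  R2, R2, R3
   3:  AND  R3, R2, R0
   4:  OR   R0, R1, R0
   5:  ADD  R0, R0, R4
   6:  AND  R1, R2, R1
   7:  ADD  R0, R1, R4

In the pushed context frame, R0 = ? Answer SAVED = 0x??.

SAVED = 0x6d

after  0: R0=0xfb R1=0xb7 R2=0xfa R3=0x4d R4=0x6e  N=0 Z=0
after  1: R0=0xfb R1=0xb7 R2=0x23 R3=0x4d R4=0x6e  N=0 Z=0
after  2: R0=0xfb R1=0xb7 R2=0x01 R3=0x4d R4=0x6e  N=0 Z=0
after  3: R0=0xfb R1=0xb7 R2=0x01 R3=0x01 R4=0x6e  N=0 Z=0
after  4: R0=0xff R1=0xb7 R2=0x01 R3=0x01 R4=0x6e  N=1 Z=0
after  5: R0=0x6d R1=0xb7 R2=0x01 R3=0x01 R4=0x6e  N=0 Z=0
-- IRQ taken; context saved, return-PC = 6 --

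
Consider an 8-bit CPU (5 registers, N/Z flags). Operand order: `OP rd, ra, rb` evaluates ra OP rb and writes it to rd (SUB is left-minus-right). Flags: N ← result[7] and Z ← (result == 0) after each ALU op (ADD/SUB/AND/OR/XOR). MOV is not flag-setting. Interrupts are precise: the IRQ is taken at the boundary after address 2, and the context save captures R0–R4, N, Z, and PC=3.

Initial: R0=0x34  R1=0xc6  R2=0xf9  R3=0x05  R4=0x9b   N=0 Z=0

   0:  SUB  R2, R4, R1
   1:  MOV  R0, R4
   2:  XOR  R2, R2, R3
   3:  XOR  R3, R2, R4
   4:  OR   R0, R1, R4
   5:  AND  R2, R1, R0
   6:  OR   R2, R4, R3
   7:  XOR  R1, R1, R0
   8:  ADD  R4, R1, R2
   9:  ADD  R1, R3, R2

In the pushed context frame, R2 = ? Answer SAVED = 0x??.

SAVED = 0xd0

after  0: R0=0x34 R1=0xc6 R2=0xd5 R3=0x05 R4=0x9b  N=1 Z=0
after  1: R0=0x9b R1=0xc6 R2=0xd5 R3=0x05 R4=0x9b  N=1 Z=0
after  2: R0=0x9b R1=0xc6 R2=0xd0 R3=0x05 R4=0x9b  N=1 Z=0
-- IRQ taken; context saved, return-PC = 3 --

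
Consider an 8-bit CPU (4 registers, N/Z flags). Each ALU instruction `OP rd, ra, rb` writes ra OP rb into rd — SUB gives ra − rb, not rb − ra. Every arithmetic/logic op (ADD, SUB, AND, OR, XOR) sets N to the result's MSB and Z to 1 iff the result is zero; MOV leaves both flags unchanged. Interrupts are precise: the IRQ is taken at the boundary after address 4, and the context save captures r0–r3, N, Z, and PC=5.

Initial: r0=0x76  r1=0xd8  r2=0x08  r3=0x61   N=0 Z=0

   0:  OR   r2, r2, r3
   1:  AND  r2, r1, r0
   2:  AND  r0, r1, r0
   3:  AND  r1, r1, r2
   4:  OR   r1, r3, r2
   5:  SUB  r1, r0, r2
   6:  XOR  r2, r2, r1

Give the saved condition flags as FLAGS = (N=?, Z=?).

after  0: r0=0x76 r1=0xd8 r2=0x69 r3=0x61  N=0 Z=0
after  1: r0=0x76 r1=0xd8 r2=0x50 r3=0x61  N=0 Z=0
after  2: r0=0x50 r1=0xd8 r2=0x50 r3=0x61  N=0 Z=0
after  3: r0=0x50 r1=0x50 r2=0x50 r3=0x61  N=0 Z=0
after  4: r0=0x50 r1=0x71 r2=0x50 r3=0x61  N=0 Z=0
-- IRQ taken; context saved, return-PC = 5 --

FLAGS = (N=0, Z=0)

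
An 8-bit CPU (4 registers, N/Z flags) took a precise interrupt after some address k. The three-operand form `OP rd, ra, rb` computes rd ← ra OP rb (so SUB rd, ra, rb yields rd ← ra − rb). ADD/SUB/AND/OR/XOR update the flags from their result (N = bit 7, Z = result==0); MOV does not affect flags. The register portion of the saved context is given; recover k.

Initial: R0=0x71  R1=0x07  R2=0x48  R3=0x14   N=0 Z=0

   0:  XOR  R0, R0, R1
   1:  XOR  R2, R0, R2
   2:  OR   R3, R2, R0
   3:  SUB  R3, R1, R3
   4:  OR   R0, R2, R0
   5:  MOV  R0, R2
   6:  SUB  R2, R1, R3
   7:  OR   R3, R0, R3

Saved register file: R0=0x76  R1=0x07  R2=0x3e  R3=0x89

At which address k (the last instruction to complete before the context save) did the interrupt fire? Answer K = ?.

K = 3

after  0: R0=0x76 R1=0x07 R2=0x48 R3=0x14  N=0 Z=0
after  1: R0=0x76 R1=0x07 R2=0x3e R3=0x14  N=0 Z=0
after  2: R0=0x76 R1=0x07 R2=0x3e R3=0x7e  N=0 Z=0
after  3: R0=0x76 R1=0x07 R2=0x3e R3=0x89  N=1 Z=0
-- IRQ taken; context saved, return-PC = 4 --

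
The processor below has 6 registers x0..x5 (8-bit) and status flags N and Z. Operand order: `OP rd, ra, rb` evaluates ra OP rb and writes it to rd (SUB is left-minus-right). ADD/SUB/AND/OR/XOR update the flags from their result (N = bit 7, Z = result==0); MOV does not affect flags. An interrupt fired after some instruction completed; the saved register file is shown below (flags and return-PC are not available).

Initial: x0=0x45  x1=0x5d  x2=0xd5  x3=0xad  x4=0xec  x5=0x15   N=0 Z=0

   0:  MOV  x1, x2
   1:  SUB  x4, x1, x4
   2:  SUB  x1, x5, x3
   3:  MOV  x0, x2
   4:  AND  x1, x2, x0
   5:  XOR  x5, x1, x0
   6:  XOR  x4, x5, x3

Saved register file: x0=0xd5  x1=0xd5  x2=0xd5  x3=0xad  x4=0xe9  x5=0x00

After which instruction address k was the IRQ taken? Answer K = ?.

K = 5

after  0: x0=0x45 x1=0xd5 x2=0xd5 x3=0xad x4=0xec x5=0x15  N=0 Z=0
after  1: x0=0x45 x1=0xd5 x2=0xd5 x3=0xad x4=0xe9 x5=0x15  N=1 Z=0
after  2: x0=0x45 x1=0x68 x2=0xd5 x3=0xad x4=0xe9 x5=0x15  N=0 Z=0
after  3: x0=0xd5 x1=0x68 x2=0xd5 x3=0xad x4=0xe9 x5=0x15  N=0 Z=0
after  4: x0=0xd5 x1=0xd5 x2=0xd5 x3=0xad x4=0xe9 x5=0x15  N=1 Z=0
after  5: x0=0xd5 x1=0xd5 x2=0xd5 x3=0xad x4=0xe9 x5=0x00  N=0 Z=1
-- IRQ taken; context saved, return-PC = 6 --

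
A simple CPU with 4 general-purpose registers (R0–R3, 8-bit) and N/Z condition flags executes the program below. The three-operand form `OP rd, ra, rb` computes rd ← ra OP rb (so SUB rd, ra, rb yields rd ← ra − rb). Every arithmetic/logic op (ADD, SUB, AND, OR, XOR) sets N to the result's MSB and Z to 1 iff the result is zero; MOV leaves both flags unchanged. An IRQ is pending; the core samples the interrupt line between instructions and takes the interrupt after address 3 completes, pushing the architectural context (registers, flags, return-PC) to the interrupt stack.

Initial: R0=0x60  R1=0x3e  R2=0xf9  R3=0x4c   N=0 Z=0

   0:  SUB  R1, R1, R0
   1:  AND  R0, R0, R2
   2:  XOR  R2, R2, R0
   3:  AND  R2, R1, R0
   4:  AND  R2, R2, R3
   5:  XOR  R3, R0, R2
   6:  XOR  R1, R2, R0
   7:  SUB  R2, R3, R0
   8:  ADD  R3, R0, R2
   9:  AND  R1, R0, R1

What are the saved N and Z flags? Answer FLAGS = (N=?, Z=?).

after  0: R0=0x60 R1=0xde R2=0xf9 R3=0x4c  N=1 Z=0
after  1: R0=0x60 R1=0xde R2=0xf9 R3=0x4c  N=0 Z=0
after  2: R0=0x60 R1=0xde R2=0x99 R3=0x4c  N=1 Z=0
after  3: R0=0x60 R1=0xde R2=0x40 R3=0x4c  N=0 Z=0
-- IRQ taken; context saved, return-PC = 4 --

FLAGS = (N=0, Z=0)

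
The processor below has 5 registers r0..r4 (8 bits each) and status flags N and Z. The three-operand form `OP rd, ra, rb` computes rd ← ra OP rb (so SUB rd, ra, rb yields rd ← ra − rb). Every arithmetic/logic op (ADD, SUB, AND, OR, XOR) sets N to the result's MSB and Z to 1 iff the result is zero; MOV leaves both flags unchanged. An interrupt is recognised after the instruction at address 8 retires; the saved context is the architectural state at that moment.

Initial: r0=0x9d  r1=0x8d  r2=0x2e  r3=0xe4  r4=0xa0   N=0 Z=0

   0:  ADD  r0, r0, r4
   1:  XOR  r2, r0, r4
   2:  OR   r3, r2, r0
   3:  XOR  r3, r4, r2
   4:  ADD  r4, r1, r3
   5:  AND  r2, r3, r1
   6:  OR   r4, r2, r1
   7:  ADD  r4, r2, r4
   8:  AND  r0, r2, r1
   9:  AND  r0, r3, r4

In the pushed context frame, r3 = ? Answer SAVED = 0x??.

SAVED = 0x3d

after  0: r0=0x3d r1=0x8d r2=0x2e r3=0xe4 r4=0xa0  N=0 Z=0
after  1: r0=0x3d r1=0x8d r2=0x9d r3=0xe4 r4=0xa0  N=1 Z=0
after  2: r0=0x3d r1=0x8d r2=0x9d r3=0xbd r4=0xa0  N=1 Z=0
after  3: r0=0x3d r1=0x8d r2=0x9d r3=0x3d r4=0xa0  N=0 Z=0
after  4: r0=0x3d r1=0x8d r2=0x9d r3=0x3d r4=0xca  N=1 Z=0
after  5: r0=0x3d r1=0x8d r2=0x0d r3=0x3d r4=0xca  N=0 Z=0
after  6: r0=0x3d r1=0x8d r2=0x0d r3=0x3d r4=0x8d  N=1 Z=0
after  7: r0=0x3d r1=0x8d r2=0x0d r3=0x3d r4=0x9a  N=1 Z=0
after  8: r0=0x0d r1=0x8d r2=0x0d r3=0x3d r4=0x9a  N=0 Z=0
-- IRQ taken; context saved, return-PC = 9 --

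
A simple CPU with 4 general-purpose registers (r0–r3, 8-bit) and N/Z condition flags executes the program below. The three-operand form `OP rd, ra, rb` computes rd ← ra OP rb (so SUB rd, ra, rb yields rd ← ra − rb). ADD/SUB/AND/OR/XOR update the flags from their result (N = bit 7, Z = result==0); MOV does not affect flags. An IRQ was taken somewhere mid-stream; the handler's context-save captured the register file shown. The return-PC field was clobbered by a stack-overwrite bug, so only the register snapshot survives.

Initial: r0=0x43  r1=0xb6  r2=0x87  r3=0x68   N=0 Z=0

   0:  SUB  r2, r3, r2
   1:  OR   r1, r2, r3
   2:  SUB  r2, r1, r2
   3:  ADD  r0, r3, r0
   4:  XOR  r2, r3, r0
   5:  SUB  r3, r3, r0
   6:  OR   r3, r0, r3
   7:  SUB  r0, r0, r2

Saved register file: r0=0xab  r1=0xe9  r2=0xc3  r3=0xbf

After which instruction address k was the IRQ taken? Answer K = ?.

after  0: r0=0x43 r1=0xb6 r2=0xe1 r3=0x68  N=1 Z=0
after  1: r0=0x43 r1=0xe9 r2=0xe1 r3=0x68  N=1 Z=0
after  2: r0=0x43 r1=0xe9 r2=0x08 r3=0x68  N=0 Z=0
after  3: r0=0xab r1=0xe9 r2=0x08 r3=0x68  N=1 Z=0
after  4: r0=0xab r1=0xe9 r2=0xc3 r3=0x68  N=1 Z=0
after  5: r0=0xab r1=0xe9 r2=0xc3 r3=0xbd  N=1 Z=0
after  6: r0=0xab r1=0xe9 r2=0xc3 r3=0xbf  N=1 Z=0
-- IRQ taken; context saved, return-PC = 7 --

K = 6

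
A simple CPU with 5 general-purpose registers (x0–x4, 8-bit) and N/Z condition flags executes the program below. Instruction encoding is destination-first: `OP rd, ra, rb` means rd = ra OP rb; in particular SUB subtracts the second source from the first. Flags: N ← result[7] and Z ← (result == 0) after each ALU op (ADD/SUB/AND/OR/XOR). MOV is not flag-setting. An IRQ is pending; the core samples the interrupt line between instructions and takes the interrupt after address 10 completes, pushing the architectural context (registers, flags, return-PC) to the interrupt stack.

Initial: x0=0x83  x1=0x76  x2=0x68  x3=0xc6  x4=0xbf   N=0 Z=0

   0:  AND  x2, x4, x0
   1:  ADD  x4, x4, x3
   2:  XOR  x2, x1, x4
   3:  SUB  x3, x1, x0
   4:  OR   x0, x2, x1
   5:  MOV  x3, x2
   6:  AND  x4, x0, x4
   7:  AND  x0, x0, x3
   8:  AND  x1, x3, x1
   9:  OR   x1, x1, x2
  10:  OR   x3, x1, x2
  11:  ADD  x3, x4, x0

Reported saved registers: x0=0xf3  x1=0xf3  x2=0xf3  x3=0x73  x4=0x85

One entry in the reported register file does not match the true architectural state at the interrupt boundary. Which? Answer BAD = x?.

after  0: x0=0x83 x1=0x76 x2=0x83 x3=0xc6 x4=0xbf  N=1 Z=0
after  1: x0=0x83 x1=0x76 x2=0x83 x3=0xc6 x4=0x85  N=1 Z=0
after  2: x0=0x83 x1=0x76 x2=0xf3 x3=0xc6 x4=0x85  N=1 Z=0
after  3: x0=0x83 x1=0x76 x2=0xf3 x3=0xf3 x4=0x85  N=1 Z=0
after  4: x0=0xf7 x1=0x76 x2=0xf3 x3=0xf3 x4=0x85  N=1 Z=0
after  5: x0=0xf7 x1=0x76 x2=0xf3 x3=0xf3 x4=0x85  N=1 Z=0
after  6: x0=0xf7 x1=0x76 x2=0xf3 x3=0xf3 x4=0x85  N=1 Z=0
after  7: x0=0xf3 x1=0x76 x2=0xf3 x3=0xf3 x4=0x85  N=1 Z=0
after  8: x0=0xf3 x1=0x72 x2=0xf3 x3=0xf3 x4=0x85  N=0 Z=0
after  9: x0=0xf3 x1=0xf3 x2=0xf3 x3=0xf3 x4=0x85  N=1 Z=0
after 10: x0=0xf3 x1=0xf3 x2=0xf3 x3=0xf3 x4=0x85  N=1 Z=0
-- IRQ taken; context saved, return-PC = 11 --
mismatch: x3: reported 0x73 vs actual 0xf3

BAD = x3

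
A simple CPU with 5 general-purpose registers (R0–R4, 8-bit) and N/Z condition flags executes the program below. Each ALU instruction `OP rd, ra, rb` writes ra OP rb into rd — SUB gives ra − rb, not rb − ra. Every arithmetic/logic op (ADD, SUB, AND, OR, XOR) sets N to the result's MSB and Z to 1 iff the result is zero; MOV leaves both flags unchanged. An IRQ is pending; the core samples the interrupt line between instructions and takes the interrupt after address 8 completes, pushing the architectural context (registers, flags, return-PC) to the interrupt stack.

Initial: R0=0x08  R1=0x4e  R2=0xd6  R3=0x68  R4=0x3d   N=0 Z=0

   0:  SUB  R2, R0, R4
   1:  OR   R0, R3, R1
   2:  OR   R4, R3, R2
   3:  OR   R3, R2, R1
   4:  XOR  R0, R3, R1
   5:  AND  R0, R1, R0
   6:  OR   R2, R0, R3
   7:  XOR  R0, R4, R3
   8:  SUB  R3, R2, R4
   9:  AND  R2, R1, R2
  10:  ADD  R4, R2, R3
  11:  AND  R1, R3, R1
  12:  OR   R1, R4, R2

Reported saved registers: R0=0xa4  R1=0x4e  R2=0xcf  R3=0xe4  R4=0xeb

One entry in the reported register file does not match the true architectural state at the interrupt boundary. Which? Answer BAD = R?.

after  0: R0=0x08 R1=0x4e R2=0xcb R3=0x68 R4=0x3d  N=1 Z=0
after  1: R0=0x6e R1=0x4e R2=0xcb R3=0x68 R4=0x3d  N=0 Z=0
after  2: R0=0x6e R1=0x4e R2=0xcb R3=0x68 R4=0xeb  N=1 Z=0
after  3: R0=0x6e R1=0x4e R2=0xcb R3=0xcf R4=0xeb  N=1 Z=0
after  4: R0=0x81 R1=0x4e R2=0xcb R3=0xcf R4=0xeb  N=1 Z=0
after  5: R0=0x00 R1=0x4e R2=0xcb R3=0xcf R4=0xeb  N=0 Z=1
after  6: R0=0x00 R1=0x4e R2=0xcf R3=0xcf R4=0xeb  N=1 Z=0
after  7: R0=0x24 R1=0x4e R2=0xcf R3=0xcf R4=0xeb  N=0 Z=0
after  8: R0=0x24 R1=0x4e R2=0xcf R3=0xe4 R4=0xeb  N=1 Z=0
-- IRQ taken; context saved, return-PC = 9 --
mismatch: R0: reported 0xa4 vs actual 0x24

BAD = R0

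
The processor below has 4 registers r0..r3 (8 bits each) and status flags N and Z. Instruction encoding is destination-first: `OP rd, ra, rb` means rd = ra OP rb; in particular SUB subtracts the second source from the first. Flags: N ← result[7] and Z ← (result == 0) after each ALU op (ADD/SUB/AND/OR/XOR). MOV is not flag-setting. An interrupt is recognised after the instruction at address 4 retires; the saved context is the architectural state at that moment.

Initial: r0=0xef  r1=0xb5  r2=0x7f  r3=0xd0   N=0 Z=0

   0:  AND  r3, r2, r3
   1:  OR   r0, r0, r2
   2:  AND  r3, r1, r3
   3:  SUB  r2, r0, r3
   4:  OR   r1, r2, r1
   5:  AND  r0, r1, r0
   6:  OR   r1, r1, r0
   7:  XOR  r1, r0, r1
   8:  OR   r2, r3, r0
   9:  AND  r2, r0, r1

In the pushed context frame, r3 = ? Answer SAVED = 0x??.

SAVED = 0x10

after  0: r0=0xef r1=0xb5 r2=0x7f r3=0x50  N=0 Z=0
after  1: r0=0xff r1=0xb5 r2=0x7f r3=0x50  N=1 Z=0
after  2: r0=0xff r1=0xb5 r2=0x7f r3=0x10  N=0 Z=0
after  3: r0=0xff r1=0xb5 r2=0xef r3=0x10  N=1 Z=0
after  4: r0=0xff r1=0xff r2=0xef r3=0x10  N=1 Z=0
-- IRQ taken; context saved, return-PC = 5 --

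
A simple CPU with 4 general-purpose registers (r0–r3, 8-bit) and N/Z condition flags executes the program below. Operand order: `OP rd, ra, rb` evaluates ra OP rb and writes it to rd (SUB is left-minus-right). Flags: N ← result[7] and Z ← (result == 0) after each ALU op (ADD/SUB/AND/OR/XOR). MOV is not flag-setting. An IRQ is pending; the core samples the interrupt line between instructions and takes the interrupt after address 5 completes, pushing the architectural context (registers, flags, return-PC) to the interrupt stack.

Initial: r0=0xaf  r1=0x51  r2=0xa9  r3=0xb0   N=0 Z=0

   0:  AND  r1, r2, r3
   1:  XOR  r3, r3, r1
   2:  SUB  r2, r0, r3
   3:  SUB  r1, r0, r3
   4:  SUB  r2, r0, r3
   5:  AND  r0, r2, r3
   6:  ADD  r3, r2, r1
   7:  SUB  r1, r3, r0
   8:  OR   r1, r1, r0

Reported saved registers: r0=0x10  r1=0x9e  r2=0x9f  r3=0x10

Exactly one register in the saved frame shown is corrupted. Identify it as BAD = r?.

after  0: r0=0xaf r1=0xa0 r2=0xa9 r3=0xb0  N=1 Z=0
after  1: r0=0xaf r1=0xa0 r2=0xa9 r3=0x10  N=0 Z=0
after  2: r0=0xaf r1=0xa0 r2=0x9f r3=0x10  N=1 Z=0
after  3: r0=0xaf r1=0x9f r2=0x9f r3=0x10  N=1 Z=0
after  4: r0=0xaf r1=0x9f r2=0x9f r3=0x10  N=1 Z=0
after  5: r0=0x10 r1=0x9f r2=0x9f r3=0x10  N=0 Z=0
-- IRQ taken; context saved, return-PC = 6 --
mismatch: r1: reported 0x9e vs actual 0x9f

BAD = r1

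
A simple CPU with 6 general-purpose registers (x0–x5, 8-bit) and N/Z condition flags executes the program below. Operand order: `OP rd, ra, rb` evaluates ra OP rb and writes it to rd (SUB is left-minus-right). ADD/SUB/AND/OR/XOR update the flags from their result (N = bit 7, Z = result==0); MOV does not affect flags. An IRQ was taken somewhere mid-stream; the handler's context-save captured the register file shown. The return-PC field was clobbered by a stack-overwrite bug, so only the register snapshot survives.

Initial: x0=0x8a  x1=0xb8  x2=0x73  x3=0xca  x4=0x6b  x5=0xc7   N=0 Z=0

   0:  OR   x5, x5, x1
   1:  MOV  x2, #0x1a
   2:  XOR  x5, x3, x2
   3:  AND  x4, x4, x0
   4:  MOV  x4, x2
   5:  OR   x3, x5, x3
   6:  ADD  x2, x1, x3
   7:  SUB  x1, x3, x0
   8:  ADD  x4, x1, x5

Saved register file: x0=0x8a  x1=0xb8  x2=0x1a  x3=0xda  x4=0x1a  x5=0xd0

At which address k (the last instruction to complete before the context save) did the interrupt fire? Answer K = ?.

after  0: x0=0x8a x1=0xb8 x2=0x73 x3=0xca x4=0x6b x5=0xff  N=1 Z=0
after  1: x0=0x8a x1=0xb8 x2=0x1a x3=0xca x4=0x6b x5=0xff  N=1 Z=0
after  2: x0=0x8a x1=0xb8 x2=0x1a x3=0xca x4=0x6b x5=0xd0  N=1 Z=0
after  3: x0=0x8a x1=0xb8 x2=0x1a x3=0xca x4=0x0a x5=0xd0  N=0 Z=0
after  4: x0=0x8a x1=0xb8 x2=0x1a x3=0xca x4=0x1a x5=0xd0  N=0 Z=0
after  5: x0=0x8a x1=0xb8 x2=0x1a x3=0xda x4=0x1a x5=0xd0  N=1 Z=0
-- IRQ taken; context saved, return-PC = 6 --

K = 5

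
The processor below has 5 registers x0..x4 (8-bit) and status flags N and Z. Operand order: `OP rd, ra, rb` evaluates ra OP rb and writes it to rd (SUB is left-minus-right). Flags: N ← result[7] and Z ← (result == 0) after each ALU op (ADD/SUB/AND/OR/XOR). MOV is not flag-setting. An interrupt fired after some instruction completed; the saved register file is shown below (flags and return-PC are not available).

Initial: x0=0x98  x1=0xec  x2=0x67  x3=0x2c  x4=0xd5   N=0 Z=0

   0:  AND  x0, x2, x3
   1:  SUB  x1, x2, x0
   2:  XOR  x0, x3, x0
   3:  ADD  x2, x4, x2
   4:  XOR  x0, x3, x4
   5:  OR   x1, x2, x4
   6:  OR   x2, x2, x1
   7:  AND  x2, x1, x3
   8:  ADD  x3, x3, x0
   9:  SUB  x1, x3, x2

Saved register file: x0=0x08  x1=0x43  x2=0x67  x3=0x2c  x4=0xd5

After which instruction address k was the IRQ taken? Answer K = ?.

K = 2

after  0: x0=0x24 x1=0xec x2=0x67 x3=0x2c x4=0xd5  N=0 Z=0
after  1: x0=0x24 x1=0x43 x2=0x67 x3=0x2c x4=0xd5  N=0 Z=0
after  2: x0=0x08 x1=0x43 x2=0x67 x3=0x2c x4=0xd5  N=0 Z=0
-- IRQ taken; context saved, return-PC = 3 --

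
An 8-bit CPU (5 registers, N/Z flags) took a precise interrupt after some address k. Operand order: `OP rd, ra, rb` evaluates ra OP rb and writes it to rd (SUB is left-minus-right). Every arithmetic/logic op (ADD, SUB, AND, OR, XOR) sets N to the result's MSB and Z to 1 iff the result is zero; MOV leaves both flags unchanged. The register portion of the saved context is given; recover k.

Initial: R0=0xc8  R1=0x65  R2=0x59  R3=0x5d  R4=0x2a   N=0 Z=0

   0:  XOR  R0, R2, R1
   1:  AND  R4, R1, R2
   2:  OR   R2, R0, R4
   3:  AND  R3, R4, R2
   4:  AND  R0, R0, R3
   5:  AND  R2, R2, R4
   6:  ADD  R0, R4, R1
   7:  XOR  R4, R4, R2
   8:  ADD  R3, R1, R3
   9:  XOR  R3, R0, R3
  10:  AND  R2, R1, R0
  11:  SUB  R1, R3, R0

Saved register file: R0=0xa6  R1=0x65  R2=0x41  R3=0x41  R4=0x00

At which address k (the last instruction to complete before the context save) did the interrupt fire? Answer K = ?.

K = 7

after  0: R0=0x3c R1=0x65 R2=0x59 R3=0x5d R4=0x2a  N=0 Z=0
after  1: R0=0x3c R1=0x65 R2=0x59 R3=0x5d R4=0x41  N=0 Z=0
after  2: R0=0x3c R1=0x65 R2=0x7d R3=0x5d R4=0x41  N=0 Z=0
after  3: R0=0x3c R1=0x65 R2=0x7d R3=0x41 R4=0x41  N=0 Z=0
after  4: R0=0x00 R1=0x65 R2=0x7d R3=0x41 R4=0x41  N=0 Z=1
after  5: R0=0x00 R1=0x65 R2=0x41 R3=0x41 R4=0x41  N=0 Z=0
after  6: R0=0xa6 R1=0x65 R2=0x41 R3=0x41 R4=0x41  N=1 Z=0
after  7: R0=0xa6 R1=0x65 R2=0x41 R3=0x41 R4=0x00  N=0 Z=1
-- IRQ taken; context saved, return-PC = 8 --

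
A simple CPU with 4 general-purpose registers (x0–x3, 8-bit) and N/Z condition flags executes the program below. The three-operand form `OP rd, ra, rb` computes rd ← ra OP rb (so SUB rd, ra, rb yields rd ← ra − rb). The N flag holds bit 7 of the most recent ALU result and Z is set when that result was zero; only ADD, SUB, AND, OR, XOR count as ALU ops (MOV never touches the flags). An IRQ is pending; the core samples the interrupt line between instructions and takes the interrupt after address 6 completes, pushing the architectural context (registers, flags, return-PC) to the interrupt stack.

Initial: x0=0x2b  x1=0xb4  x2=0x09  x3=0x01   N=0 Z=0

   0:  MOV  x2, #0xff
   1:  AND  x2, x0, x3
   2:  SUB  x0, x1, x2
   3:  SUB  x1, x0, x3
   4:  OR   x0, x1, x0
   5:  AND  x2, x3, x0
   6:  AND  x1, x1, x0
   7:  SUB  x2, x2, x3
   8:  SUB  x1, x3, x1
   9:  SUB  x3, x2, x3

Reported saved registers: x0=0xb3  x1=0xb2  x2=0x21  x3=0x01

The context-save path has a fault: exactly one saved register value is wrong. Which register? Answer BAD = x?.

BAD = x2

after  0: x0=0x2b x1=0xb4 x2=0xff x3=0x01  N=0 Z=0
after  1: x0=0x2b x1=0xb4 x2=0x01 x3=0x01  N=0 Z=0
after  2: x0=0xb3 x1=0xb4 x2=0x01 x3=0x01  N=1 Z=0
after  3: x0=0xb3 x1=0xb2 x2=0x01 x3=0x01  N=1 Z=0
after  4: x0=0xb3 x1=0xb2 x2=0x01 x3=0x01  N=1 Z=0
after  5: x0=0xb3 x1=0xb2 x2=0x01 x3=0x01  N=0 Z=0
after  6: x0=0xb3 x1=0xb2 x2=0x01 x3=0x01  N=1 Z=0
-- IRQ taken; context saved, return-PC = 7 --
mismatch: x2: reported 0x21 vs actual 0x01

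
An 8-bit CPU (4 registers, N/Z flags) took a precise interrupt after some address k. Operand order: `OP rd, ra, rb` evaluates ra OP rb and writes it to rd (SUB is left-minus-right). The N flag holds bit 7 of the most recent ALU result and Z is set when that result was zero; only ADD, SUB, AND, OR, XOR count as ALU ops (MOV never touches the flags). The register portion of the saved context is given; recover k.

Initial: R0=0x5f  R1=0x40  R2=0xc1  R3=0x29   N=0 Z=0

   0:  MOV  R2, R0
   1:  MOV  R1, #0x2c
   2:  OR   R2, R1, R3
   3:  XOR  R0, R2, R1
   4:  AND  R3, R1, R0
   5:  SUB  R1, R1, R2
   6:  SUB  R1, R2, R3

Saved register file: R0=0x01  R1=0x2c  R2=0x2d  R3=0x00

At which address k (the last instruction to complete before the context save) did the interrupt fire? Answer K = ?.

after  0: R0=0x5f R1=0x40 R2=0x5f R3=0x29  N=0 Z=0
after  1: R0=0x5f R1=0x2c R2=0x5f R3=0x29  N=0 Z=0
after  2: R0=0x5f R1=0x2c R2=0x2d R3=0x29  N=0 Z=0
after  3: R0=0x01 R1=0x2c R2=0x2d R3=0x29  N=0 Z=0
after  4: R0=0x01 R1=0x2c R2=0x2d R3=0x00  N=0 Z=1
-- IRQ taken; context saved, return-PC = 5 --

K = 4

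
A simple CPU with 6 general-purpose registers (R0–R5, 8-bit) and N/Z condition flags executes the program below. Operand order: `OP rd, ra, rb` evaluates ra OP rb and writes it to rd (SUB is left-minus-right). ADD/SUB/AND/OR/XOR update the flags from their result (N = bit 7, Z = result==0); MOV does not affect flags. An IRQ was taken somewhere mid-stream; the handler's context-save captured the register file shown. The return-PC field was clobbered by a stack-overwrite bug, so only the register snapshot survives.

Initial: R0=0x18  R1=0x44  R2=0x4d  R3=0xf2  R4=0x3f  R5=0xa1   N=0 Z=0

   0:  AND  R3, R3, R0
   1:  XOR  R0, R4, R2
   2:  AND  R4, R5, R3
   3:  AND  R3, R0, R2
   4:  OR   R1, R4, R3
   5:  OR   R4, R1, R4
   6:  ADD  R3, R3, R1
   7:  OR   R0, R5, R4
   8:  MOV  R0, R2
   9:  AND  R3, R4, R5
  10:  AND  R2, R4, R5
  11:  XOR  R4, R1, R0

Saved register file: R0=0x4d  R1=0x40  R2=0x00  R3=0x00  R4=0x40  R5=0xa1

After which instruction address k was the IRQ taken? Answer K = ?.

after  0: R0=0x18 R1=0x44 R2=0x4d R3=0x10 R4=0x3f R5=0xa1  N=0 Z=0
after  1: R0=0x72 R1=0x44 R2=0x4d R3=0x10 R4=0x3f R5=0xa1  N=0 Z=0
after  2: R0=0x72 R1=0x44 R2=0x4d R3=0x10 R4=0x00 R5=0xa1  N=0 Z=1
after  3: R0=0x72 R1=0x44 R2=0x4d R3=0x40 R4=0x00 R5=0xa1  N=0 Z=0
after  4: R0=0x72 R1=0x40 R2=0x4d R3=0x40 R4=0x00 R5=0xa1  N=0 Z=0
after  5: R0=0x72 R1=0x40 R2=0x4d R3=0x40 R4=0x40 R5=0xa1  N=0 Z=0
after  6: R0=0x72 R1=0x40 R2=0x4d R3=0x80 R4=0x40 R5=0xa1  N=1 Z=0
after  7: R0=0xe1 R1=0x40 R2=0x4d R3=0x80 R4=0x40 R5=0xa1  N=1 Z=0
after  8: R0=0x4d R1=0x40 R2=0x4d R3=0x80 R4=0x40 R5=0xa1  N=1 Z=0
after  9: R0=0x4d R1=0x40 R2=0x4d R3=0x00 R4=0x40 R5=0xa1  N=0 Z=1
after 10: R0=0x4d R1=0x40 R2=0x00 R3=0x00 R4=0x40 R5=0xa1  N=0 Z=1
-- IRQ taken; context saved, return-PC = 11 --

K = 10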